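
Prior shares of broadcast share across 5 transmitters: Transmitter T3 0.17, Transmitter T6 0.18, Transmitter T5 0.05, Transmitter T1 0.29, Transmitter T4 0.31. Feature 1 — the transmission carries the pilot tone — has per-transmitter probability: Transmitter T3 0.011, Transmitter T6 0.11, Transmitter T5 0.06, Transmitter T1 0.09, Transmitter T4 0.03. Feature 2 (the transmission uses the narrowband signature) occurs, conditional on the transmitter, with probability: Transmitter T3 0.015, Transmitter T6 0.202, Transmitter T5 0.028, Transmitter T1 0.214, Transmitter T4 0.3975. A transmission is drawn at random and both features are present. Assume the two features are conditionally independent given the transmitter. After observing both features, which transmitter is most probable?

Transmitter T1

By Bayes' rule, posterior ∝ prior × likelihood:
  Transmitter T3: 0.17 × 0.011 × 0.015 = 0.00002805
  Transmitter T6: 0.18 × 0.11 × 0.202 = 0.0039996
  Transmitter T5: 0.05 × 0.06 × 0.028 = 0.000084
  Transmitter T1: 0.29 × 0.09 × 0.214 = 0.0055854
  Transmitter T4: 0.31 × 0.03 × 0.3975 = 0.00369675
Total = 0.0133938.
Largest term belongs to Transmitter T1, so Transmitter T1 is most probable.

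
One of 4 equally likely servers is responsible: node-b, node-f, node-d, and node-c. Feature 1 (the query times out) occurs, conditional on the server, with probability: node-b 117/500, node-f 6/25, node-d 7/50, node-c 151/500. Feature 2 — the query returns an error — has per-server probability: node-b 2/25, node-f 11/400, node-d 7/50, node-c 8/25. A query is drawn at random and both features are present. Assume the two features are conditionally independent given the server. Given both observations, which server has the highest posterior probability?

Since the prior is uniform, the posterior is proportional to the likelihood:
  node-b: 0.234 × 0.08 = 0.01872
  node-f: 0.24 × 0.0275 = 0.0066
  node-d: 0.14 × 0.14 = 0.0196
  node-c: 0.302 × 0.32 = 0.09664
Sum = 0.14156.
Largest term belongs to node-c, so node-c is most probable.

node-c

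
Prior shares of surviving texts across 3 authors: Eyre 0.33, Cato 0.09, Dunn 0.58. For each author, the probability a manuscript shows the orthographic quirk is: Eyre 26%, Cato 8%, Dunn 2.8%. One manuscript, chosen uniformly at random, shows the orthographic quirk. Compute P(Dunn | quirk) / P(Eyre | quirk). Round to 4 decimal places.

Unnormalized posteriors (prior × likelihood):
  Eyre: 0.33 × 0.26 = 0.0858
  Cato: 0.09 × 0.08 = 0.0072
  Dunn: 0.58 × 0.028 = 0.01624
Normalizing constant = 0.10924.
The ratio is 0.01624 / 0.0858 (the normalizer cancels) = 0.1893.

0.1893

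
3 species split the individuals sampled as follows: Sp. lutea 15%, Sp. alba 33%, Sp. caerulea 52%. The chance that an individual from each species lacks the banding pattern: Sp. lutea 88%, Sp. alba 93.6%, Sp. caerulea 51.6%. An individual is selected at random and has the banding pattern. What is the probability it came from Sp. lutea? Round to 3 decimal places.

0.062

Taking complements, P(banded | each) = Sp. lutea 0.12, Sp. alba 0.064, Sp. caerulea 0.484.
Prior × likelihood for each hypothesis:
  Sp. lutea: 0.15 × 0.12 = 0.018
  Sp. alba: 0.33 × 0.064 = 0.02112
  Sp. caerulea: 0.52 × 0.484 = 0.25168
Total = 0.2908.
P(Sp. lutea | evidence) = 0.018 / 0.2908 ≈ 0.062.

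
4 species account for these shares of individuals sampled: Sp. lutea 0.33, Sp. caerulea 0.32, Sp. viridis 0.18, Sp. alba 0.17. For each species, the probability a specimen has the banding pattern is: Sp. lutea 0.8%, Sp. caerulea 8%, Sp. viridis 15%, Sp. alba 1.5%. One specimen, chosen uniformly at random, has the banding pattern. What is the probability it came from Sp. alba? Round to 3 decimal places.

0.044

Unnormalized posteriors (prior × likelihood):
  Sp. lutea: 0.33 × 0.008 = 0.00264
  Sp. caerulea: 0.32 × 0.08 = 0.0256
  Sp. viridis: 0.18 × 0.15 = 0.027
  Sp. alba: 0.17 × 0.015 = 0.00255
Total = 0.05779.
P(Sp. alba | evidence) = 0.00255 / 0.05779 ≈ 0.044.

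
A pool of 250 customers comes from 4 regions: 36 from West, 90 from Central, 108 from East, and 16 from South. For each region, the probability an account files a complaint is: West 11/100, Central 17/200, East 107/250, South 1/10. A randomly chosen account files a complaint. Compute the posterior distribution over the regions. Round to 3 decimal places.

West 0.067, Central 0.129, East 0.778, South 0.027

Unnormalized posteriors (prior × likelihood):
  West: 0.144 × 0.11 = 0.01584
  Central: 0.36 × 0.085 = 0.0306
  East: 0.432 × 0.428 = 0.184896
  South: 0.064 × 0.1 = 0.0064
Normalizing constant = 0.237736.
P(West | complaint) = 0.01584/0.237736 ≈ 0.067
P(Central | complaint) = 0.0306/0.237736 ≈ 0.129
P(East | complaint) = 0.184896/0.237736 ≈ 0.778
P(South | complaint) = 0.0064/0.237736 ≈ 0.027
(Check: 0.067+0.129+0.778+0.027 = 1.001.)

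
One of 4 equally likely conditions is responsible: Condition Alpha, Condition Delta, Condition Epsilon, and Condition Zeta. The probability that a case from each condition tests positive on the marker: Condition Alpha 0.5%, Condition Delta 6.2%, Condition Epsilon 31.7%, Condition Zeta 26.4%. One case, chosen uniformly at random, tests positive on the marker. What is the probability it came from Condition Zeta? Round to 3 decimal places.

Since the prior is uniform, the posterior is proportional to the likelihood:
  Condition Alpha: 0.005
  Condition Delta: 0.062
  Condition Epsilon: 0.317
  Condition Zeta: 0.264
Sum = 0.648.
P(Condition Zeta | evidence) = 0.264 / 0.648 ≈ 0.407.

0.407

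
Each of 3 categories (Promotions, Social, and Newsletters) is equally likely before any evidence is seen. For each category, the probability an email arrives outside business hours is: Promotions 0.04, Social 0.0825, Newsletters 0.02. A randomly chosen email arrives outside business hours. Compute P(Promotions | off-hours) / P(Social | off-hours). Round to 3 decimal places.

0.485

With a uniform prior (1/3 each), posterior ∝ likelihood:
  Promotions: 0.04
  Social: 0.0825
  Newsletters: 0.02
Normalizing constant = 0.1425.
The ratio is 0.04 / 0.0825 (the normalizer cancels) = 0.485.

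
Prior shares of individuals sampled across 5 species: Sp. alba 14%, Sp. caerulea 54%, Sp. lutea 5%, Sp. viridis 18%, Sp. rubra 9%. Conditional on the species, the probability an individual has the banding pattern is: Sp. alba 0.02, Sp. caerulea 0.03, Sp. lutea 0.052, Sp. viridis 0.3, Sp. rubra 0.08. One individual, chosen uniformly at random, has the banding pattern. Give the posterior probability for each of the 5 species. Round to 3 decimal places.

Unnormalized posteriors (prior × likelihood):
  Sp. alba: 0.14 × 0.02 = 0.0028
  Sp. caerulea: 0.54 × 0.03 = 0.0162
  Sp. lutea: 0.05 × 0.052 = 0.0026
  Sp. viridis: 0.18 × 0.3 = 0.054
  Sp. rubra: 0.09 × 0.08 = 0.0072
Total = 0.0828.
P(Sp. alba | banded) = 0.0028/0.0828 ≈ 0.034
P(Sp. caerulea | banded) = 0.0162/0.0828 ≈ 0.196
P(Sp. lutea | banded) = 0.0026/0.0828 ≈ 0.031
P(Sp. viridis | banded) = 0.054/0.0828 ≈ 0.652
P(Sp. rubra | banded) = 0.0072/0.0828 ≈ 0.087

Sp. alba 0.034, Sp. caerulea 0.196, Sp. lutea 0.031, Sp. viridis 0.652, Sp. rubra 0.087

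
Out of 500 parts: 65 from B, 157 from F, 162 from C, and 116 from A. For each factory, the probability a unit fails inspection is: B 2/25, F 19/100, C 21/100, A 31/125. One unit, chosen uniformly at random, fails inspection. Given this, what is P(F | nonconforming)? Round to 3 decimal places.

0.305

By Bayes' rule, posterior ∝ prior × likelihood:
  B: 0.13 × 0.08 = 0.0104
  F: 0.314 × 0.19 = 0.05966
  C: 0.324 × 0.21 = 0.06804
  A: 0.232 × 0.248 = 0.057536
Normalizing constant = 0.195636.
P(F | evidence) = 0.05966 / 0.195636 ≈ 0.305.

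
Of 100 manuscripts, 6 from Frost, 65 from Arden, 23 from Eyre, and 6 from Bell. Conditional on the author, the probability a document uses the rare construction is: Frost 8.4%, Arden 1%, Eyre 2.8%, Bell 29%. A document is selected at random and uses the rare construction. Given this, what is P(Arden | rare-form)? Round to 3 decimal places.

By Bayes' rule, posterior ∝ prior × likelihood:
  Frost: 0.06 × 0.084 = 0.00504
  Arden: 0.65 × 0.01 = 0.0065
  Eyre: 0.23 × 0.028 = 0.00644
  Bell: 0.06 × 0.29 = 0.0174
Normalizing constant = 0.03538.
P(Arden | evidence) = 0.0065 / 0.03538 ≈ 0.184.

0.184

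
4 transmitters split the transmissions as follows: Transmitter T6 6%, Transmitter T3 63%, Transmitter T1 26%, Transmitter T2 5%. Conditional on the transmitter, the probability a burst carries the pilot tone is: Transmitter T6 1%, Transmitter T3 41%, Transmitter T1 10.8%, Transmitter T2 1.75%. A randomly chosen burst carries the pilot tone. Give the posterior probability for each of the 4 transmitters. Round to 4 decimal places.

Unnormalized posteriors (prior × likelihood):
  Transmitter T6: 0.06 × 0.01 = 0.0006
  Transmitter T3: 0.63 × 0.41 = 0.2583
  Transmitter T1: 0.26 × 0.108 = 0.02808
  Transmitter T2: 0.05 × 0.0175 = 0.000875
Sum = 0.287855.
P(Transmitter T6 | pilot) = 0.0006/0.287855 ≈ 0.0021
P(Transmitter T3 | pilot) = 0.2583/0.287855 ≈ 0.8973
P(Transmitter T1 | pilot) = 0.02808/0.287855 ≈ 0.0975
P(Transmitter T2 | pilot) = 0.000875/0.287855 ≈ 0.0030

Transmitter T6 0.0021, Transmitter T3 0.8973, Transmitter T1 0.0975, Transmitter T2 0.0030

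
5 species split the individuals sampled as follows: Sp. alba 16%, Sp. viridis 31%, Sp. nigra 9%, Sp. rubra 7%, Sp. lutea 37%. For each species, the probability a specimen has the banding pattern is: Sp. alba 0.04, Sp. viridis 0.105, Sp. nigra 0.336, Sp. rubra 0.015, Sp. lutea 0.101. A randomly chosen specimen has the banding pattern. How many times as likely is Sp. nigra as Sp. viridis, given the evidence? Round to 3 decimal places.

0.929

Unnormalized posteriors (prior × likelihood):
  Sp. alba: 0.16 × 0.04 = 0.0064
  Sp. viridis: 0.31 × 0.105 = 0.03255
  Sp. nigra: 0.09 × 0.336 = 0.03024
  Sp. rubra: 0.07 × 0.015 = 0.00105
  Sp. lutea: 0.37 × 0.101 = 0.03737
Total = 0.10761.
The ratio is 0.03024 / 0.03255 (the normalizer cancels) = 0.929.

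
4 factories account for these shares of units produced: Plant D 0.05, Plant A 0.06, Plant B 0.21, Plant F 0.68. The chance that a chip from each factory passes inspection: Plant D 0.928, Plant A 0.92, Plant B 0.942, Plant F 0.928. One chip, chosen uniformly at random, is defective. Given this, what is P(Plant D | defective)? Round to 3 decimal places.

Taking complements, P(defective | each) = Plant D 0.072, Plant A 0.08, Plant B 0.058, Plant F 0.072.
By Bayes' rule, posterior ∝ prior × likelihood:
  Plant D: 0.05 × 0.072 = 0.0036
  Plant A: 0.06 × 0.08 = 0.0048
  Plant B: 0.21 × 0.058 = 0.01218
  Plant F: 0.68 × 0.072 = 0.04896
Sum = 0.06954.
P(Plant D | evidence) = 0.0036 / 0.06954 ≈ 0.052.

0.052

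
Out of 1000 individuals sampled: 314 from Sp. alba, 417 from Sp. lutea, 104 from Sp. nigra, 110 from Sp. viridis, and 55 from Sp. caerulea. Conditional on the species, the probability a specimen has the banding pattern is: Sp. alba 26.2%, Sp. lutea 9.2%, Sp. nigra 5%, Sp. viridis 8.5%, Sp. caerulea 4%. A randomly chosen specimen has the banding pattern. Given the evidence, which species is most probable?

Sp. alba

Prior × likelihood for each hypothesis:
  Sp. alba: 0.314 × 0.262 = 0.082268
  Sp. lutea: 0.417 × 0.092 = 0.038364
  Sp. nigra: 0.104 × 0.05 = 0.0052
  Sp. viridis: 0.11 × 0.085 = 0.00935
  Sp. caerulea: 0.055 × 0.04 = 0.0022
Normalizing constant = 0.137382.
Largest term belongs to Sp. alba, so Sp. alba is most probable.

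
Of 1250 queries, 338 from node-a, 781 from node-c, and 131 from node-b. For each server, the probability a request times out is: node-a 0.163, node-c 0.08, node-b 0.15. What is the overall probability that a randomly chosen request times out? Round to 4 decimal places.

Unnormalized posteriors (prior × likelihood):
  node-a: 0.2704 × 0.163 = 0.0440752
  node-c: 0.6248 × 0.08 = 0.049984
  node-b: 0.1048 × 0.15 = 0.01572
P(timeout) = 0.0440752 + 0.049984 + 0.01572 = 0.1097792 → 0.1098.

0.1098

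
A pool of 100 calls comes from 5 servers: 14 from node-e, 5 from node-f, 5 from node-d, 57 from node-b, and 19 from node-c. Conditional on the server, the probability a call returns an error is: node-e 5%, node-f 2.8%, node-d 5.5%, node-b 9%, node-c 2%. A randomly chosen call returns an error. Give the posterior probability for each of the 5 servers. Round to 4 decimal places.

By Bayes' rule, posterior ∝ prior × likelihood:
  node-e: 0.14 × 0.05 = 0.007
  node-f: 0.05 × 0.028 = 0.0014
  node-d: 0.05 × 0.055 = 0.00275
  node-b: 0.57 × 0.09 = 0.0513
  node-c: 0.19 × 0.02 = 0.0038
Normalizing constant = 0.06625.
P(node-e | error) = 0.007/0.06625 ≈ 0.1057
P(node-f | error) = 0.0014/0.06625 ≈ 0.0211
P(node-d | error) = 0.00275/0.06625 ≈ 0.0415
P(node-b | error) = 0.0513/0.06625 ≈ 0.7743
P(node-c | error) = 0.0038/0.06625 ≈ 0.0574

node-e 0.1057, node-f 0.0211, node-d 0.0415, node-b 0.7743, node-c 0.0574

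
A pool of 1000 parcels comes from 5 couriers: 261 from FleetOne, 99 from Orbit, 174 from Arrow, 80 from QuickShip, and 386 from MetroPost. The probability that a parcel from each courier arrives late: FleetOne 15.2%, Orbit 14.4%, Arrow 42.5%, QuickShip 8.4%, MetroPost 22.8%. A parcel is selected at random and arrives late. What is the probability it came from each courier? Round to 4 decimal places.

FleetOne 0.1782, Orbit 0.0640, Arrow 0.3322, QuickShip 0.0302, MetroPost 0.3954

Prior × likelihood for each hypothesis:
  FleetOne: 0.261 × 0.152 = 0.039672
  Orbit: 0.099 × 0.144 = 0.014256
  Arrow: 0.174 × 0.425 = 0.07395
  QuickShip: 0.08 × 0.084 = 0.00672
  MetroPost: 0.386 × 0.228 = 0.088008
Normalizing constant = 0.222606.
P(FleetOne | late) = 0.039672/0.222606 ≈ 0.1782
P(Orbit | late) = 0.014256/0.222606 ≈ 0.0640
P(Arrow | late) = 0.07395/0.222606 ≈ 0.3322
P(QuickShip | late) = 0.00672/0.222606 ≈ 0.0302
P(MetroPost | late) = 0.088008/0.222606 ≈ 0.3954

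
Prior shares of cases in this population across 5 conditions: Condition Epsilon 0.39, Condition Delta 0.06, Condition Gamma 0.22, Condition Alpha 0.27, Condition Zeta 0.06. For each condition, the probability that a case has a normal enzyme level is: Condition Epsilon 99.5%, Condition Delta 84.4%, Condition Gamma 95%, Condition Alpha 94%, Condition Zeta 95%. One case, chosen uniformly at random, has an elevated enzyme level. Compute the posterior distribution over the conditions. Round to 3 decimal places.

Condition Epsilon 0.047, Condition Delta 0.225, Condition Gamma 0.265, Condition Alpha 0.390, Condition Zeta 0.072

Taking complements, P(elevated | each) = Condition Epsilon 0.005, Condition Delta 0.156, Condition Gamma 0.05, Condition Alpha 0.06, Condition Zeta 0.05.
By Bayes' rule, posterior ∝ prior × likelihood:
  Condition Epsilon: 0.39 × 0.005 = 0.00195
  Condition Delta: 0.06 × 0.156 = 0.00936
  Condition Gamma: 0.22 × 0.05 = 0.011
  Condition Alpha: 0.27 × 0.06 = 0.0162
  Condition Zeta: 0.06 × 0.05 = 0.003
Sum = 0.04151.
P(Condition Epsilon | elevated) = 0.00195/0.04151 ≈ 0.047
P(Condition Delta | elevated) = 0.00936/0.04151 ≈ 0.225
P(Condition Gamma | elevated) = 0.011/0.04151 ≈ 0.265
P(Condition Alpha | elevated) = 0.0162/0.04151 ≈ 0.390
P(Condition Zeta | elevated) = 0.003/0.04151 ≈ 0.072
(Check: 0.047+0.225+0.265+0.390+0.072 = 0.999.)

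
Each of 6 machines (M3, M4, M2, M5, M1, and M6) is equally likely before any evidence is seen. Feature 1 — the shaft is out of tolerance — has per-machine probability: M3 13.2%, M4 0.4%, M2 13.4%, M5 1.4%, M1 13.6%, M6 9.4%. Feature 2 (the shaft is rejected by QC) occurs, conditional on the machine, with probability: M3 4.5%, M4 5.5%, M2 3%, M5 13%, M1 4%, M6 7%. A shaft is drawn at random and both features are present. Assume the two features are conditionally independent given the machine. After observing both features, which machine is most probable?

Since the prior is uniform, the posterior is proportional to the likelihood:
  M3: 0.132 × 0.045 = 0.00594
  M4: 0.004 × 0.055 = 0.00022
  M2: 0.134 × 0.03 = 0.00402
  M5: 0.014 × 0.13 = 0.00182
  M1: 0.136 × 0.04 = 0.00544
  M6: 0.094 × 0.07 = 0.00658
Total = 0.02402.
Largest term belongs to M6, so M6 is most probable.

M6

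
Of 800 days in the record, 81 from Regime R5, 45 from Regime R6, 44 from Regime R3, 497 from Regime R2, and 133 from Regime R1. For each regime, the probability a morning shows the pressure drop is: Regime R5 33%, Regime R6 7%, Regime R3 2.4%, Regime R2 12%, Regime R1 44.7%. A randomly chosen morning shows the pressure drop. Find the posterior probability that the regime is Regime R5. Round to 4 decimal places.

0.1782

By Bayes' rule, posterior ∝ prior × likelihood:
  Regime R5: 0.10125 × 0.33 = 0.0334125
  Regime R6: 0.05625 × 0.07 = 0.0039375
  Regime R3: 0.055 × 0.024 = 0.00132
  Regime R2: 0.62125 × 0.12 = 0.07455
  Regime R1: 0.16625 × 0.447 = 0.07431375
Sum = 0.18753375.
P(Regime R5 | evidence) = 0.0334125 / 0.18753375 ≈ 0.1782.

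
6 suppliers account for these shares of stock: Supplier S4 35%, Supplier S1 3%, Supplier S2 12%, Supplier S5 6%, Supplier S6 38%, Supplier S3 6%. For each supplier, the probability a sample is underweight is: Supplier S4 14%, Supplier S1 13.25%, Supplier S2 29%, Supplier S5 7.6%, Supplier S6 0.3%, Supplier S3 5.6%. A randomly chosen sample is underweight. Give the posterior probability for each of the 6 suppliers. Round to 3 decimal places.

Compute prior × likelihood for every hypothesis:
  Supplier S4: 0.35 × 0.14 = 0.049
  Supplier S1: 0.03 × 0.1325 = 0.003975
  Supplier S2: 0.12 × 0.29 = 0.0348
  Supplier S5: 0.06 × 0.076 = 0.00456
  Supplier S6: 0.38 × 0.003 = 0.00114
  Supplier S3: 0.06 × 0.056 = 0.00336
Total = 0.096835.
P(Supplier S4 | underweight) = 0.049/0.096835 ≈ 0.506
P(Supplier S1 | underweight) = 0.003975/0.096835 ≈ 0.041
P(Supplier S2 | underweight) = 0.0348/0.096835 ≈ 0.359
P(Supplier S5 | underweight) = 0.00456/0.096835 ≈ 0.047
P(Supplier S6 | underweight) = 0.00114/0.096835 ≈ 0.012
P(Supplier S3 | underweight) = 0.00336/0.096835 ≈ 0.035
(Check: 0.506+0.041+0.359+0.047+0.012+0.035 = 1.000.)

Supplier S4 0.506, Supplier S1 0.041, Supplier S2 0.359, Supplier S5 0.047, Supplier S6 0.012, Supplier S3 0.035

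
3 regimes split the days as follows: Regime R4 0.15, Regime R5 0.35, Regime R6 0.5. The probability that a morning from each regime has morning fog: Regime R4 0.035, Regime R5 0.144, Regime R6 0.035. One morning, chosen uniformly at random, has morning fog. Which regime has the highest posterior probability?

Unnormalized posteriors (prior × likelihood):
  Regime R4: 0.15 × 0.035 = 0.00525
  Regime R5: 0.35 × 0.144 = 0.0504
  Regime R6: 0.5 × 0.035 = 0.0175
Sum = 0.07315.
Largest term belongs to Regime R5, so Regime R5 is most probable.

Regime R5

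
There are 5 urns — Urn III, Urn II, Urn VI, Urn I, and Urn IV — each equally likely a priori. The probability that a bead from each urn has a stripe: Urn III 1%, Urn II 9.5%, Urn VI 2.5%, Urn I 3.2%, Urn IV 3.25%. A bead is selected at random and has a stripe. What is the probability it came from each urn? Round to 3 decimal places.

With a uniform prior (1/5 each), posterior ∝ likelihood:
  Urn III: 0.01
  Urn II: 0.095
  Urn VI: 0.025
  Urn I: 0.032
  Urn IV: 0.0325
Total = 0.1945.
P(Urn III | striped) = 0.01/0.1945 ≈ 0.051
P(Urn II | striped) = 0.095/0.1945 ≈ 0.488
P(Urn VI | striped) = 0.025/0.1945 ≈ 0.129
P(Urn I | striped) = 0.032/0.1945 ≈ 0.165
P(Urn IV | striped) = 0.0325/0.1945 ≈ 0.167

Urn III 0.051, Urn II 0.488, Urn VI 0.129, Urn I 0.165, Urn IV 0.167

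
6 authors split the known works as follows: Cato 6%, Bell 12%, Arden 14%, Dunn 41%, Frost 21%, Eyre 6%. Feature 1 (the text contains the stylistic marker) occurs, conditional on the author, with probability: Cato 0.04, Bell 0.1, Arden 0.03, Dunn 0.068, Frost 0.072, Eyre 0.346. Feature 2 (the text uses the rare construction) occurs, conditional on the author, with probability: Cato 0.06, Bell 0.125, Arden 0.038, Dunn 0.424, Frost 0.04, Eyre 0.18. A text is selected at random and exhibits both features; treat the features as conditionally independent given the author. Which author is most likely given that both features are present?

Dunn

By Bayes' rule, posterior ∝ prior × likelihood:
  Cato: 0.06 × 0.04 × 0.06 = 0.000144
  Bell: 0.12 × 0.1 × 0.125 = 0.0015
  Arden: 0.14 × 0.03 × 0.038 = 0.0001596
  Dunn: 0.41 × 0.068 × 0.424 = 0.01182112
  Frost: 0.21 × 0.072 × 0.04 = 0.0006048
  Eyre: 0.06 × 0.346 × 0.18 = 0.0037368
Normalizing constant = 0.01796632.
Largest term belongs to Dunn, so Dunn is most probable.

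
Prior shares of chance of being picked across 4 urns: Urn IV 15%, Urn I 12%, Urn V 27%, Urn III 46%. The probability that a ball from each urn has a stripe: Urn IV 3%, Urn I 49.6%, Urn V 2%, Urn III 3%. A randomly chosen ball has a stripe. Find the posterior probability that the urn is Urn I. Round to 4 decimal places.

Prior × likelihood for each hypothesis:
  Urn IV: 0.15 × 0.03 = 0.0045
  Urn I: 0.12 × 0.496 = 0.05952
  Urn V: 0.27 × 0.02 = 0.0054
  Urn III: 0.46 × 0.03 = 0.0138
Total = 0.08322.
P(Urn I | evidence) = 0.05952 / 0.08322 ≈ 0.7152.

0.7152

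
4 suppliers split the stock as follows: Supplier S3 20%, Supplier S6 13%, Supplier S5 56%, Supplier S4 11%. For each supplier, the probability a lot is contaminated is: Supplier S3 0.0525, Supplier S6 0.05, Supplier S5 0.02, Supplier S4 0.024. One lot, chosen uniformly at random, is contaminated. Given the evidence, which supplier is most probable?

Unnormalized posteriors (prior × likelihood):
  Supplier S3: 0.2 × 0.0525 = 0.0105
  Supplier S6: 0.13 × 0.05 = 0.0065
  Supplier S5: 0.56 × 0.02 = 0.0112
  Supplier S4: 0.11 × 0.024 = 0.00264
Normalizing constant = 0.03084.
Largest term belongs to Supplier S5, so Supplier S5 is most probable.

Supplier S5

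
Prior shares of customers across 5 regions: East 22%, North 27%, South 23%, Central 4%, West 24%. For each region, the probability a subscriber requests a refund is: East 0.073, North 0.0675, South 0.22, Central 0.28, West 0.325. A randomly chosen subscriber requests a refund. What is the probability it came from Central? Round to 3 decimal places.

0.064

Compute prior × likelihood for every hypothesis:
  East: 0.22 × 0.073 = 0.01606
  North: 0.27 × 0.0675 = 0.018225
  South: 0.23 × 0.22 = 0.0506
  Central: 0.04 × 0.28 = 0.0112
  West: 0.24 × 0.325 = 0.078
Normalizing constant = 0.174085.
P(Central | evidence) = 0.0112 / 0.174085 ≈ 0.064.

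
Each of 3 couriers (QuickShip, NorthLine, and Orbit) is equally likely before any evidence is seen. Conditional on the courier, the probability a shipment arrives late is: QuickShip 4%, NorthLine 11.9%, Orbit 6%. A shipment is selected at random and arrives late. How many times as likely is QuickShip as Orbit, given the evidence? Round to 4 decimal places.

Since the prior is uniform, the posterior is proportional to the likelihood:
  QuickShip: 0.04
  NorthLine: 0.119
  Orbit: 0.06
Sum = 0.219.
The ratio is 0.04 / 0.06 (the normalizer cancels) = 0.6667.

0.6667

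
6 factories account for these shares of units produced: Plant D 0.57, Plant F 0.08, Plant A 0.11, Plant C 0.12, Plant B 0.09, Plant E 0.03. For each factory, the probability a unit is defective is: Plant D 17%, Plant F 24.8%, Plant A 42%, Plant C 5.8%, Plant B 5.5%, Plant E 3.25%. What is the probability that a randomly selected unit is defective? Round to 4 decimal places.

0.1758

Prior × likelihood for each hypothesis:
  Plant D: 0.57 × 0.17 = 0.0969
  Plant F: 0.08 × 0.248 = 0.01984
  Plant A: 0.11 × 0.42 = 0.0462
  Plant C: 0.12 × 0.058 = 0.00696
  Plant B: 0.09 × 0.055 = 0.00495
  Plant E: 0.03 × 0.0325 = 0.000975
P(defective) = 0.0969 + 0.01984 + 0.0462 + 0.00696 + 0.00495 + 0.000975 = 0.175825 → 0.1758.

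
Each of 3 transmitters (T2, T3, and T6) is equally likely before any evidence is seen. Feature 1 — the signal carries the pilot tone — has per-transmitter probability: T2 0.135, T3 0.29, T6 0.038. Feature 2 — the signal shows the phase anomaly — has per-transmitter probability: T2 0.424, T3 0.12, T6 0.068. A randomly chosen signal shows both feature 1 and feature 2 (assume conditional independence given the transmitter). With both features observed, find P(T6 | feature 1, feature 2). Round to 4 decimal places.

0.0273

Since the prior is uniform, the posterior is proportional to the likelihood:
  T2: 0.135 × 0.424 = 0.05724
  T3: 0.29 × 0.12 = 0.0348
  T6: 0.038 × 0.068 = 0.002584
Sum = 0.094624.
P(T6 | evidence) = 0.002584 / 0.094624 ≈ 0.0273.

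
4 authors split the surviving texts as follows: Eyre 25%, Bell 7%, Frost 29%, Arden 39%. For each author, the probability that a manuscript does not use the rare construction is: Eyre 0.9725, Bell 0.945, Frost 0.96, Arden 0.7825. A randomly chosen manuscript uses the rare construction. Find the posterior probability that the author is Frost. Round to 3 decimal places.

Taking complements, P(rare-form | each) = Eyre 0.0275, Bell 0.055, Frost 0.04, Arden 0.2175.
Unnormalized posteriors (prior × likelihood):
  Eyre: 0.25 × 0.0275 = 0.006875
  Bell: 0.07 × 0.055 = 0.00385
  Frost: 0.29 × 0.04 = 0.0116
  Arden: 0.39 × 0.2175 = 0.084825
Sum = 0.10715.
P(Frost | evidence) = 0.0116 / 0.10715 ≈ 0.108.

0.108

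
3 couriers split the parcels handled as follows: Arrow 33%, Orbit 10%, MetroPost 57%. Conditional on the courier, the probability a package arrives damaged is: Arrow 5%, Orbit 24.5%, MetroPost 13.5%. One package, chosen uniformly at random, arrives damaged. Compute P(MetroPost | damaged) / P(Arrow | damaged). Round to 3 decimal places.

4.664

Prior × likelihood for each hypothesis:
  Arrow: 0.33 × 0.05 = 0.0165
  Orbit: 0.1 × 0.245 = 0.0245
  MetroPost: 0.57 × 0.135 = 0.07695
Normalizing constant = 0.11795.
The ratio is 0.07695 / 0.0165 (the normalizer cancels) = 4.664.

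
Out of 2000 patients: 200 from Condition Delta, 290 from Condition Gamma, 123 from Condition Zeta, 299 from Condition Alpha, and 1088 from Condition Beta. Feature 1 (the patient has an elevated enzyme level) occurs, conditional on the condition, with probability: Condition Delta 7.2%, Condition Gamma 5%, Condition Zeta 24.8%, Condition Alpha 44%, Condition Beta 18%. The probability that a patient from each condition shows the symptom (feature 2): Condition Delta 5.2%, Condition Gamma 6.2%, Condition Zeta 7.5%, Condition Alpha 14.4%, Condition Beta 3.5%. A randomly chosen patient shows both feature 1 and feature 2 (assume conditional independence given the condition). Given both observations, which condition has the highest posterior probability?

Condition Alpha

Unnormalized posteriors (prior × likelihood):
  Condition Delta: 0.1 × 0.072 × 0.052 = 0.0003744
  Condition Gamma: 0.145 × 0.05 × 0.062 = 0.0004495
  Condition Zeta: 0.0615 × 0.248 × 0.075 = 0.0011439
  Condition Alpha: 0.1495 × 0.44 × 0.144 = 0.00947232
  Condition Beta: 0.544 × 0.18 × 0.035 = 0.0034272
Total = 0.01486732.
Largest term belongs to Condition Alpha, so Condition Alpha is most probable.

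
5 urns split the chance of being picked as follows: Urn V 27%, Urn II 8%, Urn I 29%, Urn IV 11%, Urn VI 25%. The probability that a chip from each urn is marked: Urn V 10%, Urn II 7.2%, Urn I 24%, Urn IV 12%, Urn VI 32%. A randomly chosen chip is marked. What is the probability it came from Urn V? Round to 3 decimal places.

0.138

Compute prior × likelihood for every hypothesis:
  Urn V: 0.27 × 0.1 = 0.027
  Urn II: 0.08 × 0.072 = 0.00576
  Urn I: 0.29 × 0.24 = 0.0696
  Urn IV: 0.11 × 0.12 = 0.0132
  Urn VI: 0.25 × 0.32 = 0.08
Total = 0.19556.
P(Urn V | evidence) = 0.027 / 0.19556 ≈ 0.138.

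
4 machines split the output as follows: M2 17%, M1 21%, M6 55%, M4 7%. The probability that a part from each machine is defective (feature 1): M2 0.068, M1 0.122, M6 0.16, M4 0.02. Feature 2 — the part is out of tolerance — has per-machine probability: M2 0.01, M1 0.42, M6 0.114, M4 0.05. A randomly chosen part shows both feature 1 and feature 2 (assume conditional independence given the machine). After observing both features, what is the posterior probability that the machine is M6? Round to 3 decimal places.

Compute prior × likelihood for every hypothesis:
  M2: 0.17 × 0.068 × 0.01 = 0.0001156
  M1: 0.21 × 0.122 × 0.42 = 0.0107604
  M6: 0.55 × 0.16 × 0.114 = 0.010032
  M4: 0.07 × 0.02 × 0.05 = 0.00007
Normalizing constant = 0.020978.
P(M6 | evidence) = 0.010032 / 0.020978 ≈ 0.478.

0.478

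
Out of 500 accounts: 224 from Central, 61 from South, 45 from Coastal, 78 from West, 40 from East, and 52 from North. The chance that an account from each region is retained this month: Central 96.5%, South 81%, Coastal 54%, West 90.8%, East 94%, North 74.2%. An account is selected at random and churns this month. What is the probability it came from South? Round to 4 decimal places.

Taking complements, P(churn | each) = Central 0.035, South 0.19, Coastal 0.46, West 0.092, East 0.06, North 0.258.
Compute prior × likelihood for every hypothesis:
  Central: 0.448 × 0.035 = 0.01568
  South: 0.122 × 0.19 = 0.02318
  Coastal: 0.09 × 0.46 = 0.0414
  West: 0.156 × 0.092 = 0.014352
  East: 0.08 × 0.06 = 0.0048
  North: 0.104 × 0.258 = 0.026832
Normalizing constant = 0.126244.
P(South | evidence) = 0.02318 / 0.126244 ≈ 0.1836.

0.1836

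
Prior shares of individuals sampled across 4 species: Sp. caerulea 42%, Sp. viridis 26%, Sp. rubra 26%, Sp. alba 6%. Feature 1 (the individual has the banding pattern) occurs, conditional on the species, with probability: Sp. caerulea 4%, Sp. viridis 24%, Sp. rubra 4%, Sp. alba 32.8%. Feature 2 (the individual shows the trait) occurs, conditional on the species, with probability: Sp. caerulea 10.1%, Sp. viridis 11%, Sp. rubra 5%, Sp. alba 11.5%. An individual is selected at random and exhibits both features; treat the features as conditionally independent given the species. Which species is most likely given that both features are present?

Sp. viridis

By Bayes' rule, posterior ∝ prior × likelihood:
  Sp. caerulea: 0.42 × 0.04 × 0.101 = 0.0016968
  Sp. viridis: 0.26 × 0.24 × 0.11 = 0.006864
  Sp. rubra: 0.26 × 0.04 × 0.05 = 0.00052
  Sp. alba: 0.06 × 0.328 × 0.115 = 0.0022632
Normalizing constant = 0.011344.
Largest term belongs to Sp. viridis, so Sp. viridis is most probable.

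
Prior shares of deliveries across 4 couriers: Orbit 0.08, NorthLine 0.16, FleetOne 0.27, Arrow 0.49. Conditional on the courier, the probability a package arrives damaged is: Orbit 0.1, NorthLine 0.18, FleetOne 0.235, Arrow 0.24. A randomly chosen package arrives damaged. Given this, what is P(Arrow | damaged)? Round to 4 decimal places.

Compute prior × likelihood for every hypothesis:
  Orbit: 0.08 × 0.1 = 0.008
  NorthLine: 0.16 × 0.18 = 0.0288
  FleetOne: 0.27 × 0.235 = 0.06345
  Arrow: 0.49 × 0.24 = 0.1176
Sum = 0.21785.
P(Arrow | evidence) = 0.1176 / 0.21785 ≈ 0.5398.

0.5398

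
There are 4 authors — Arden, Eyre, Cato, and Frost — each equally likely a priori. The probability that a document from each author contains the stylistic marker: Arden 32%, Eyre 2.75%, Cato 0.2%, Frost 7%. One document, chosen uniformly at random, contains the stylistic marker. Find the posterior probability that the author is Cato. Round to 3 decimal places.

0.005

With a uniform prior (1/4 each), posterior ∝ likelihood:
  Arden: 0.32
  Eyre: 0.0275
  Cato: 0.002
  Frost: 0.07
Total = 0.4195.
P(Cato | evidence) = 0.002 / 0.4195 ≈ 0.005.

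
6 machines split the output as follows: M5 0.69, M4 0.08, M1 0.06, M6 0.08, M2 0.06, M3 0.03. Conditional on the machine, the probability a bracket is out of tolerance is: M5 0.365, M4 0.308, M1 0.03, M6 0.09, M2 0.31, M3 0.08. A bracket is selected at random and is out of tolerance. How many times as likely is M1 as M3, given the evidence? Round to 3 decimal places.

Unnormalized posteriors (prior × likelihood):
  M5: 0.69 × 0.365 = 0.25185
  M4: 0.08 × 0.308 = 0.02464
  M1: 0.06 × 0.03 = 0.0018
  M6: 0.08 × 0.09 = 0.0072
  M2: 0.06 × 0.31 = 0.0186
  M3: 0.03 × 0.08 = 0.0024
Total = 0.30649.
The ratio is 0.0018 / 0.0024 (the normalizer cancels) = 0.750.

0.750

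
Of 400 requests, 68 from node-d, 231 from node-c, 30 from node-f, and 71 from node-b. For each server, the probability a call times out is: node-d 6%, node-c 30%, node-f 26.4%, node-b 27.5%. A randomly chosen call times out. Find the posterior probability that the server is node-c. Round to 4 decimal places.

0.6873

Unnormalized posteriors (prior × likelihood):
  node-d: 0.17 × 0.06 = 0.0102
  node-c: 0.5775 × 0.3 = 0.17325
  node-f: 0.075 × 0.264 = 0.0198
  node-b: 0.1775 × 0.275 = 0.0488125
Total = 0.2520625.
P(node-c | evidence) = 0.17325 / 0.2520625 ≈ 0.6873.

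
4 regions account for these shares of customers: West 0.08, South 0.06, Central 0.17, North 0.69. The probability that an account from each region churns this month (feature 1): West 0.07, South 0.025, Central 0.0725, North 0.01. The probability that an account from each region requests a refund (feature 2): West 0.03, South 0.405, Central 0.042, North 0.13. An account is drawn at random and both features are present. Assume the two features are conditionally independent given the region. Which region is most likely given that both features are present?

Compute prior × likelihood for every hypothesis:
  West: 0.08 × 0.07 × 0.03 = 0.000168
  South: 0.06 × 0.025 × 0.405 = 0.0006075
  Central: 0.17 × 0.0725 × 0.042 = 0.00051765
  North: 0.69 × 0.01 × 0.13 = 0.000897
Sum = 0.00219015.
Largest term belongs to North, so North is most probable.

North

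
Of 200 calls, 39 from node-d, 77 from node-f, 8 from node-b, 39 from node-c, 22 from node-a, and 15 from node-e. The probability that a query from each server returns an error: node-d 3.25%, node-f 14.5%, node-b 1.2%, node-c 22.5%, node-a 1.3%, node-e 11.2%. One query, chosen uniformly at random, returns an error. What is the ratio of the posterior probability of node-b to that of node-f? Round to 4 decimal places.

0.0086

By Bayes' rule, posterior ∝ prior × likelihood:
  node-d: 0.195 × 0.0325 = 0.0063375
  node-f: 0.385 × 0.145 = 0.055825
  node-b: 0.04 × 0.012 = 0.00048
  node-c: 0.195 × 0.225 = 0.043875
  node-a: 0.11 × 0.013 = 0.00143
  node-e: 0.075 × 0.112 = 0.0084
Normalizing constant = 0.1163475.
The ratio is 0.00048 / 0.055825 (the normalizer cancels) = 0.0086.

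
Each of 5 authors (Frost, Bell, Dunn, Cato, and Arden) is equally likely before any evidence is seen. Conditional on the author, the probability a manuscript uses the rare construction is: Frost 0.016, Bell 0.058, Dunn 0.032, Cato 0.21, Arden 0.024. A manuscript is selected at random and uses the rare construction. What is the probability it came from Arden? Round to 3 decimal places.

0.071

Since the prior is uniform, the posterior is proportional to the likelihood:
  Frost: 0.016
  Bell: 0.058
  Dunn: 0.032
  Cato: 0.21
  Arden: 0.024
Normalizing constant = 0.34.
P(Arden | evidence) = 0.024 / 0.34 ≈ 0.071.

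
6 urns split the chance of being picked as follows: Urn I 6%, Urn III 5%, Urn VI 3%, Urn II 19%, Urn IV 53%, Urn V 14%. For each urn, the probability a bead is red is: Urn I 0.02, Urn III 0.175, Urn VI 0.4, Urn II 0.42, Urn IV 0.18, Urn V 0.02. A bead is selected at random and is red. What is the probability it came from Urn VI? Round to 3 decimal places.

By Bayes' rule, posterior ∝ prior × likelihood:
  Urn I: 0.06 × 0.02 = 0.0012
  Urn III: 0.05 × 0.175 = 0.00875
  Urn VI: 0.03 × 0.4 = 0.012
  Urn II: 0.19 × 0.42 = 0.0798
  Urn IV: 0.53 × 0.18 = 0.0954
  Urn V: 0.14 × 0.02 = 0.0028
Sum = 0.19995.
P(Urn VI | evidence) = 0.012 / 0.19995 ≈ 0.060.

0.060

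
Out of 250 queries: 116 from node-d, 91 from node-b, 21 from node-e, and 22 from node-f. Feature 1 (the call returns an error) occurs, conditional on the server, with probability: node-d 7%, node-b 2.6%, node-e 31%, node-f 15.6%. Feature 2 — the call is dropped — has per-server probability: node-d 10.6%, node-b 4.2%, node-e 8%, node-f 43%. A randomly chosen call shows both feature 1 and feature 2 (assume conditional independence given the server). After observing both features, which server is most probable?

node-f

Compute prior × likelihood for every hypothesis:
  node-d: 0.464 × 0.07 × 0.106 = 0.00344288
  node-b: 0.364 × 0.026 × 0.042 = 0.000397488
  node-e: 0.084 × 0.31 × 0.08 = 0.0020832
  node-f: 0.088 × 0.156 × 0.43 = 0.00590304
Total = 0.011826608.
Largest term belongs to node-f, so node-f is most probable.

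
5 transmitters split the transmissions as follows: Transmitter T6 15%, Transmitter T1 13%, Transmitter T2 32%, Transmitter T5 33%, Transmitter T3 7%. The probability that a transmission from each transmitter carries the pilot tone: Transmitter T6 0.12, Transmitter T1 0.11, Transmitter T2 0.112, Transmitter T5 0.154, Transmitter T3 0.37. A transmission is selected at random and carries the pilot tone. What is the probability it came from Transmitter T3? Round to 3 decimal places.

By Bayes' rule, posterior ∝ prior × likelihood:
  Transmitter T6: 0.15 × 0.12 = 0.018
  Transmitter T1: 0.13 × 0.11 = 0.0143
  Transmitter T2: 0.32 × 0.112 = 0.03584
  Transmitter T5: 0.33 × 0.154 = 0.05082
  Transmitter T3: 0.07 × 0.37 = 0.0259
Normalizing constant = 0.14486.
P(Transmitter T3 | evidence) = 0.0259 / 0.14486 ≈ 0.179.

0.179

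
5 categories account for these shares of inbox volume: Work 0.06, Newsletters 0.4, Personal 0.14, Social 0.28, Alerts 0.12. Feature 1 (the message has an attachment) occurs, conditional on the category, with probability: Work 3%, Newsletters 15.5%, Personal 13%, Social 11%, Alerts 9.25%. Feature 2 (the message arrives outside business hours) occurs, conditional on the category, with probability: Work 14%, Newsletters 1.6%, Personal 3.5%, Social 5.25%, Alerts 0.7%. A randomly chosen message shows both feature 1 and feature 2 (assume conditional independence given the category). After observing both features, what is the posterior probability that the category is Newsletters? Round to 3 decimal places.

0.277

Prior × likelihood for each hypothesis:
  Work: 0.06 × 0.03 × 0.14 = 0.000252
  Newsletters: 0.4 × 0.155 × 0.016 = 0.000992
  Personal: 0.14 × 0.13 × 0.035 = 0.000637
  Social: 0.28 × 0.11 × 0.0525 = 0.001617
  Alerts: 0.12 × 0.0925 × 0.007 = 0.0000777
Total = 0.0035757.
P(Newsletters | evidence) = 0.000992 / 0.0035757 ≈ 0.277.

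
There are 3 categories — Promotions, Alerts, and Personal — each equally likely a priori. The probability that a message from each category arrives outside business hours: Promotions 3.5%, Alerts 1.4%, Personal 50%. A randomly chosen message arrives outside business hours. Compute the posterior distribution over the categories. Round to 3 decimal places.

Promotions 0.064, Alerts 0.026, Personal 0.911

With a uniform prior (1/3 each), posterior ∝ likelihood:
  Promotions: 0.035
  Alerts: 0.014
  Personal: 0.5
Total = 0.549.
P(Promotions | off-hours) = 0.035/0.549 ≈ 0.064
P(Alerts | off-hours) = 0.014/0.549 ≈ 0.026
P(Personal | off-hours) = 0.5/0.549 ≈ 0.911
(Check: 0.064+0.026+0.911 = 1.001.)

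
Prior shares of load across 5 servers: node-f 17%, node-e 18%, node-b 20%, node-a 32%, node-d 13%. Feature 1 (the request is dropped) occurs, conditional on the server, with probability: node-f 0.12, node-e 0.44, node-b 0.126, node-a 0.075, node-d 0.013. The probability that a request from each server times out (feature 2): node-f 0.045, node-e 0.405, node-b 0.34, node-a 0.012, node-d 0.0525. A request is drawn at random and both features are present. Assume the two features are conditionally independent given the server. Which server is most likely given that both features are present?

node-e

Unnormalized posteriors (prior × likelihood):
  node-f: 0.17 × 0.12 × 0.045 = 0.000918
  node-e: 0.18 × 0.44 × 0.405 = 0.032076
  node-b: 0.2 × 0.126 × 0.34 = 0.008568
  node-a: 0.32 × 0.075 × 0.012 = 0.000288
  node-d: 0.13 × 0.013 × 0.0525 = 0.000088725
Sum = 0.041938725.
Largest term belongs to node-e, so node-e is most probable.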